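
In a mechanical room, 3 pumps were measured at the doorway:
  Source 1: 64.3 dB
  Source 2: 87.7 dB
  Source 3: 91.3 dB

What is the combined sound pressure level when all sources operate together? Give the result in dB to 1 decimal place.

92.9 dB

Sum in the linear (power) domain: Σ 10^(Lᵢ/10) = 10^(64.3/10) + 10^(87.7/10) + 10^(91.3/10) = 1.94e+09.
Combined level = 10 log₁₀(1.94e+09) = 92.9 dB.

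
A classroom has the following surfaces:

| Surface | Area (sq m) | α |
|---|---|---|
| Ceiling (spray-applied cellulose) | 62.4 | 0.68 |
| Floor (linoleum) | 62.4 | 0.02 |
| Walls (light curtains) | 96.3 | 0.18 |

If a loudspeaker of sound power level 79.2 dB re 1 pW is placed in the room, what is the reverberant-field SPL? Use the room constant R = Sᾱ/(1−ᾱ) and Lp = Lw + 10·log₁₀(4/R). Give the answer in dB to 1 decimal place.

A = 61.014 sabins; S = 221.1 sq m.
ᾱ = 0.2760, so room constant R = A/(1−ᾱ) = 84.273 sq m.
Lp = Lw + 10 log₁₀(4/R) = 79.2 -13.24 = 66.0 dB.

66.0 dB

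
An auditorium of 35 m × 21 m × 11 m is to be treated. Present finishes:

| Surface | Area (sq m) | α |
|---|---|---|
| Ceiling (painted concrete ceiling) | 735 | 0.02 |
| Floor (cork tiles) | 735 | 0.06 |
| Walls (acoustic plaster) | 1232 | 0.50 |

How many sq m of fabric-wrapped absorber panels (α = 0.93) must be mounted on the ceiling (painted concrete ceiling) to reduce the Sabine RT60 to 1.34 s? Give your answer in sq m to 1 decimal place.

A₁ = Σ Sᵢαᵢ = 735*0.02 + 735*0.06 + 1232*0.50 = 674.800 sabins.
V = 8085 m³. Target absorption A₂ = 0.161 × 8085 / 1.34 = 971.407 sabins.
ΔA needed = 971.407 − 674.800 = 296.607 sabins.
Each sq m of panel replacing the ceiling (painted concrete ceiling) adds (0.93 − 0.02) = 0.91 sabins.
Panel area = 296.607 / 0.91 = 325.9 sq m.

325.9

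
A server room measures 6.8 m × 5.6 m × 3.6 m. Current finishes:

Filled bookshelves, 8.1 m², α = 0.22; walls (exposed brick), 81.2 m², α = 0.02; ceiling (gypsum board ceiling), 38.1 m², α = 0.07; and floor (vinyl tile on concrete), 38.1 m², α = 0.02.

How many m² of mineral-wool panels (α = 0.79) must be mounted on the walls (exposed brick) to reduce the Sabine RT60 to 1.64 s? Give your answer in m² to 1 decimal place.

8.6

Total absorption A₁ = 8.1·0.22 + 81.2·0.02 + 38.1·0.07 + 38.1·0.02
  = 1.782 + 1.624 + 2.667 + 0.762 = 6.835 m² sabins.
V = 137.088 m³. Target absorption A₂ = 0.161 × 137.088 / 1.64 = 13.458 sabins.
ΔA needed = 13.458 − 6.835 = 6.623 sabins.
Net gain per m²: Δα = 0.79 − 0.02 = 0.77.
Area = ΔA/Δα = 6.623/0.77 = 8.6 m².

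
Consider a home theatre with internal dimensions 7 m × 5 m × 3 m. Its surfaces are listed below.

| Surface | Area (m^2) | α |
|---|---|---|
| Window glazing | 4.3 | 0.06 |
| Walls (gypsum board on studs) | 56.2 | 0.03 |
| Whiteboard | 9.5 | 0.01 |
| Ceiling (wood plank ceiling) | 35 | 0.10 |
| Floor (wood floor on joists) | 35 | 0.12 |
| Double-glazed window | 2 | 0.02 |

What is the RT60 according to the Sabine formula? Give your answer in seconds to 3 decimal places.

1.729 seconds

Equivalent absorption area: A = 4.3·0.06 + 56.2·0.03 + 9.5·0.01 + 35·0.10 + 35·0.12 + 2·0.02 = 9.779 m^2.
Room volume: 105 m³.
T = 0.161 V/A = 0.161·105/9.779 = 1.729 s.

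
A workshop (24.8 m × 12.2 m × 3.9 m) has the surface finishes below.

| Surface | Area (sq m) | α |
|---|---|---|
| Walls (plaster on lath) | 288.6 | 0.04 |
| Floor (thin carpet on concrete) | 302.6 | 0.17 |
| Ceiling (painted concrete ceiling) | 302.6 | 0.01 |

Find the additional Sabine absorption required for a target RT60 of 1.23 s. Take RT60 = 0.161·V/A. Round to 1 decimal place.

A₁ = Σ Sᵢαᵢ = 288.6·0.04 + 302.6·0.17 + 302.6·0.01 = 66.012 sabins.
Target A₂ = 0.161·1179.984/1.23 = 154.453 sabins (V = 1179.984 m³).
ΔA = A₂ − A₁ = 154.453 − 66.012 = 88.4 sabins.

88.4 sabins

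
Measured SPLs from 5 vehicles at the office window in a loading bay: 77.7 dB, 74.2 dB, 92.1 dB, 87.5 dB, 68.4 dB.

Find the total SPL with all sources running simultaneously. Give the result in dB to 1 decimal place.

93.6 dB

Sum in the linear (power) domain: Σ 10^(Lᵢ/10) = 10^(77.7/10) + 10^(74.2/10) + 10^(92.1/10) + 10^(87.5/10) + 10^(68.4/10) = 2.276e+09.
Combined level = 10 log₁₀(2.276e+09) = 93.6 dB.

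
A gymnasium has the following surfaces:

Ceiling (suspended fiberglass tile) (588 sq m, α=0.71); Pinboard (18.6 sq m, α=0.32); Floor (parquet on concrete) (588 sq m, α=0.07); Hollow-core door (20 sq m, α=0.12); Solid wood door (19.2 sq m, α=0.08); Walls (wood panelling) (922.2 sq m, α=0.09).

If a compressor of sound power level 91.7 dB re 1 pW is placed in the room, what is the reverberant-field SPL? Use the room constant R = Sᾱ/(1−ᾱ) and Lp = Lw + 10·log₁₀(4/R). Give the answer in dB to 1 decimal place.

69.0 dB

A = 551.526 sabins; S = 2156.0 sq m.
ᾱ = 0.2558, so room constant R = A/(1−ᾱ) = 741.099 sq m.
Lp = Lw + 10 log₁₀(4/R) = 91.7 -22.68 = 69.0 dB.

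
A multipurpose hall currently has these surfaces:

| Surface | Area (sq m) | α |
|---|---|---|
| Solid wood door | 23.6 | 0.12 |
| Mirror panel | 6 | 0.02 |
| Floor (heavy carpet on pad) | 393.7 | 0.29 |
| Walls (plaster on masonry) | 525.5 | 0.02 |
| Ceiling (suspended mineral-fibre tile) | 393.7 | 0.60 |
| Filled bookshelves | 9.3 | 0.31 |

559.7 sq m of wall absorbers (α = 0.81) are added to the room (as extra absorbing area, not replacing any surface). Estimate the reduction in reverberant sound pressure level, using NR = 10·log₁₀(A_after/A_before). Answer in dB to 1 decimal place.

3.5 dB

Equivalent absorption area: A_before = 23.6*0.12 + 6*0.02 + 393.7*0.29 + 525.5*0.02 + 393.7*0.60 + 9.3*0.31 = 366.738 sq m.
Added absorption = 559.7 × 0.81 = 453.357 sabins.
New total A_after = 820.095 sabins.
Reduction = 10 log₁₀(A_after/A_before) = 10 log₁₀(2.2362) = 3.5 dB.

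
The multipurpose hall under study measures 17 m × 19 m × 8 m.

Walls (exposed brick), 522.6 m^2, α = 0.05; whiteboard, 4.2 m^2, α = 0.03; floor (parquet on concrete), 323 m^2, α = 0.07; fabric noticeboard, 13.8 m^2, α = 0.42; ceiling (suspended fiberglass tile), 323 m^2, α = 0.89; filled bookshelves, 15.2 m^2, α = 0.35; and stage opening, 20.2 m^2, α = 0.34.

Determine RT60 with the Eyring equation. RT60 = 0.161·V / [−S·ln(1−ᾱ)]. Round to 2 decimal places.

Total surface area S = 522.6 + 4.2 + 323 + 13.8 + 323 + 15.2 + 20.2 = 1222.0 m^2.
Absorption A = 522.6×0.05 + 4.2×0.03 + 323×0.07 + 13.8×0.42 + 323×0.89 + 15.2×0.35 + 20.2×0.34 = 354.320 sabins.
ᾱ = 354.320 / 1222.0 = 0.2900.
Eyring denominator: −S ln(1−ᾱ) = 418.523.
V = 17 × 19 × 8 = 2584 m³.
T = 0.161·V/[−S·ln(1−ᾱ)] = 0.161·2584/418.523 = 0.99 s.

0.99 seconds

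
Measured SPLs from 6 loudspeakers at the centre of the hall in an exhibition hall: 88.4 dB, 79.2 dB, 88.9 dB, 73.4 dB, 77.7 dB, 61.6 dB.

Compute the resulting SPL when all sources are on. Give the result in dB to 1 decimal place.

Converting to relative power and adding: 10^(88.4/10) + 10^(79.2/10) + 10^(88.9/10) + 10^(73.4/10) + 10^(77.7/10) + 10^(61.6/10) = 1.633e+09.
Back to dB: 10·log₁₀ Σ = 92.1 dB.

92.1 dB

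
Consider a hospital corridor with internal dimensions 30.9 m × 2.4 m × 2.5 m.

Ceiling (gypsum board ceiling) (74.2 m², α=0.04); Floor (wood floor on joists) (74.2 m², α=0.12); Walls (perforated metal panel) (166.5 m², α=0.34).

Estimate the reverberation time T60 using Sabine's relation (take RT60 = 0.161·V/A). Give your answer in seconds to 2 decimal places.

0.44 s

Total absorption A = 74.2*0.04 + 74.2*0.12 + 166.5*0.34
  = 2.968 + 8.904 + 56.610 = 68.482 m² sabins.
Volume V = 30.9 × 2.4 × 2.5 = 185.4 m³.
RT60 = 0.161 · V / A = 0.161 × 185.4 / 68.482 = 0.44 s.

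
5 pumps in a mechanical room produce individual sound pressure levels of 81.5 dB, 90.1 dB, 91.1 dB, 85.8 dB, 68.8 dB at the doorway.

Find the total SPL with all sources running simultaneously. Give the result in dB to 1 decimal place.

Sum in the linear (power) domain: Σ 10^(Lᵢ/10) = 10^(81.5/10) + 10^(90.1/10) + 10^(91.1/10) + 10^(85.8/10) + 10^(68.8/10) = 2.841e+09.
Combined level = 10 log₁₀(2.841e+09) = 94.5 dB.

94.5 dB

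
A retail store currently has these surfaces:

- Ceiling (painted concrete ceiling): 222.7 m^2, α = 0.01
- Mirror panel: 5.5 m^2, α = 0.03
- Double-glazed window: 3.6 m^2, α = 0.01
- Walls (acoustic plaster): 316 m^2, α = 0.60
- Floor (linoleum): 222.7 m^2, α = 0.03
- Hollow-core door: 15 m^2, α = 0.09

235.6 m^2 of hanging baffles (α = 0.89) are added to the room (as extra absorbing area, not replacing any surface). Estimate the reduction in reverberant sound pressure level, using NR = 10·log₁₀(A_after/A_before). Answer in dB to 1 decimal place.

3.1 dB

A_before = Σ Sᵢαᵢ = 222.7·0.01 + 5.5·0.03 + 3.6·0.01 + 316·0.60 + 222.7·0.03 + 15·0.09 = 200.059 sabins.
Added absorption = 235.6 × 0.89 = 209.684 sabins.
New total A_after = 409.743 sabins.
Reduction = 10 log₁₀(A_after/A_before) = 10 log₁₀(2.0481) = 3.1 dB.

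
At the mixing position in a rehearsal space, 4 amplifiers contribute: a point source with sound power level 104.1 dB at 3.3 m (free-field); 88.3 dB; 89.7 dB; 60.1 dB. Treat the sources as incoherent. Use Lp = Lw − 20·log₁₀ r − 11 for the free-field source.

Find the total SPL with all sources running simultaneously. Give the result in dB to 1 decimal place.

Source at 3.3 m: Lp = 104.1 − 20·log₁₀(3.3) − 11 = 82.7 dB.
Sum in the linear (power) domain: Σ 10^(Lᵢ/10) = 10^(82.7/10) + 10^(88.3/10) + 10^(89.7/10) + 10^(60.1/10) = 1.797e+09.
L_total = 10·log₁₀(1.797e+09) = 92.5 dB.

92.5 dB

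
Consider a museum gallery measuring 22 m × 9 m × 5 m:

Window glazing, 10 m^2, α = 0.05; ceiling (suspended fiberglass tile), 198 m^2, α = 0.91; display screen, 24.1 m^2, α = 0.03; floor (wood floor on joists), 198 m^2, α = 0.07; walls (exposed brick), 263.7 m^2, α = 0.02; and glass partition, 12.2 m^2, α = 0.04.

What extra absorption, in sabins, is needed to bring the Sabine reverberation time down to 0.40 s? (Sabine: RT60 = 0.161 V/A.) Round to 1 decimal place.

Summing Sᵢαᵢ: 0.500 + 180.180 + 0.723 + 13.860 + 5.274 + 0.488 → A₁ = 201.025 sabins.
V = 990 m³. Required absorption A₂ = 0.161 × 990 / 0.40 = 398.475 sabins.
ΔA = A₂ − A₁ = 398.475 − 201.025 = 197.4 sabins.

197.4 sabins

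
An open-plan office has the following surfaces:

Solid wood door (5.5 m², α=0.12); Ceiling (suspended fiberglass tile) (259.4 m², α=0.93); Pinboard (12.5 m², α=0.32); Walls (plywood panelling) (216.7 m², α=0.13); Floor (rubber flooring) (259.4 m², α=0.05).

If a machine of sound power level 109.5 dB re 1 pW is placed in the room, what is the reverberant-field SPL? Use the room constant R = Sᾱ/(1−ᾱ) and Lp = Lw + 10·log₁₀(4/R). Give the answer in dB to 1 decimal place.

Σ(Sᵢαᵢ) = 5.5×0.12 + 259.4×0.93 + 12.5×0.32 + 216.7×0.13 + 259.4×0.05 = 287.043; total area S = 753.5 m².
ᾱ = 287.043/753.5 = 0.3809; R = Sᾱ/(1−ᾱ) = 287.043/(1−0.3809) = 463.646 m².
Lp = 109.5 + 10·log₁₀(4/463.646) = 109.5 + (-20.64) = 88.9 dB.

88.9 dB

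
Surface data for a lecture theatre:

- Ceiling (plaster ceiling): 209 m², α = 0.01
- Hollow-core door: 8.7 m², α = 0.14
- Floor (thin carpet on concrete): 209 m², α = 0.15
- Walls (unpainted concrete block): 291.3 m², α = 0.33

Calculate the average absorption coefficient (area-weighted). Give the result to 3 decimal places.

S = Σ Sᵢ = 209 + 8.7 + 209 + 291.3 = 718.0 m².
Σ(Sᵢαᵢ) = 209·0.01 + 8.7·0.14 + 209·0.15 + 291.3·0.33 = 130.787.
ᾱ = 130.787 / 718.0 = 0.182.

0.182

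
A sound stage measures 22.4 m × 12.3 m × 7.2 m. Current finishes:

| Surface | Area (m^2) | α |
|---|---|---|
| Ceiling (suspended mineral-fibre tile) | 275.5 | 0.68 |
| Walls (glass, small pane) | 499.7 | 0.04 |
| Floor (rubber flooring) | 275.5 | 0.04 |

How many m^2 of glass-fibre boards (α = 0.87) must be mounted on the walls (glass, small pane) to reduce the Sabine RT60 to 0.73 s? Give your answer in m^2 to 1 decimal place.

Equivalent absorption area: A₁ = 275.5×0.68 + 499.7×0.04 + 275.5×0.04 = 218.348 m^2.
Required A₂ = 0.161·1983.744/0.73 = 437.511 sabins.
Absorption to add: 437.511 − 218.348 = 219.163 sabins.
Net gain per m^2: Δα = 0.87 − 0.04 = 0.83.
Panel area = 219.163 / 0.83 = 264.1 m^2.

264.1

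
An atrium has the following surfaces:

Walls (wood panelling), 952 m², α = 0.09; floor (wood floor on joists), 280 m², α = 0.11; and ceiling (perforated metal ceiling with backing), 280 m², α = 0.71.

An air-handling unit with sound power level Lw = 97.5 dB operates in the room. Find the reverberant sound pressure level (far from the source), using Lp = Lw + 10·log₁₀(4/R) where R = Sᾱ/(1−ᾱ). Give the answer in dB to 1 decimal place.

77.5 dB

Σ(Sᵢαᵢ) = 952×0.09 + 280×0.11 + 280×0.71 = 315.280; total area S = 1512.0 m².
ᾱ = 315.280/1512.0 = 0.2085; R = Sᾱ/(1−ᾱ) = 315.280/(1−0.2085) = 398.332 m².
Lp = Lw + 10 log₁₀(4/R) = 97.5 -19.98 = 77.5 dB.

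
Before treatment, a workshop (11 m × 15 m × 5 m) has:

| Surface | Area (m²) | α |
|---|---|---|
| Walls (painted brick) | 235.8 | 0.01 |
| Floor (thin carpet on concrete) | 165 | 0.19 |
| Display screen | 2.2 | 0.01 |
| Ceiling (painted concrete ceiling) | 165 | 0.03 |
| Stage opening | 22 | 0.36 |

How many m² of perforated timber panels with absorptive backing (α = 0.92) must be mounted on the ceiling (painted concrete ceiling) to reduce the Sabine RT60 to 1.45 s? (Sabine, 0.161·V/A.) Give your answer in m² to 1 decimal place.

Summing Sᵢαᵢ: 2.358 + 31.350 + 0.022 + 4.950 + 7.920 → A₁ = 46.600 sabins.
Required A₂ = 0.161·825/1.45 = 91.603 sabins.
ΔA needed = 91.603 − 46.600 = 45.003 sabins.
Each m² of panel replacing the ceiling (painted concrete ceiling) adds (0.92 − 0.03) = 0.89 sabins.
Area = ΔA/Δα = 45.003/0.89 = 50.6 m².

50.6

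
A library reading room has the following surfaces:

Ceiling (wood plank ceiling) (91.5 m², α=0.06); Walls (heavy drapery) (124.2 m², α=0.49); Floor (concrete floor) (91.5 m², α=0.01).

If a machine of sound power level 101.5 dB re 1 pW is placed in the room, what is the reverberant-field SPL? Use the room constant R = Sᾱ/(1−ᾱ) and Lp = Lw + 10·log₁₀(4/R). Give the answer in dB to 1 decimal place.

88.2 dB

Σ(Sᵢαᵢ) = 91.5·0.06 + 124.2·0.49 + 91.5·0.01 = 67.263; total area S = 307.2 m².
ᾱ = 67.263/307.2 = 0.2190; R = Sᾱ/(1−ᾱ) = 67.263/(1−0.2190) = 86.124 m².
Lp = 101.5 + 10·log₁₀(4/86.124) = 101.5 + (-13.33) = 88.2 dB.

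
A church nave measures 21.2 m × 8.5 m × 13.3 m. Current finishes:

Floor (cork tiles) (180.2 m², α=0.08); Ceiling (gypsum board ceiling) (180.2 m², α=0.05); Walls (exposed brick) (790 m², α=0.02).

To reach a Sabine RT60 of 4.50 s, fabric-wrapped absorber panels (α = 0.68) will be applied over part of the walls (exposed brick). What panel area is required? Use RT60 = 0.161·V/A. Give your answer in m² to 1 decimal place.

Total absorption A₁ = 180.2*0.08 + 180.2*0.05 + 790*0.02
  = 14.416 + 9.010 + 15.800 = 39.226 m² sabins.
V = 2396.66 m³. Target absorption A₂ = 0.161 × 2396.66 / 4.50 = 85.747 sabins.
ΔA needed = 85.747 − 39.226 = 46.521 sabins.
Each m² of panel replacing the walls (exposed brick) adds (0.68 − 0.02) = 0.66 sabins.
Area = ΔA/Δα = 46.521/0.66 = 70.5 m².

70.5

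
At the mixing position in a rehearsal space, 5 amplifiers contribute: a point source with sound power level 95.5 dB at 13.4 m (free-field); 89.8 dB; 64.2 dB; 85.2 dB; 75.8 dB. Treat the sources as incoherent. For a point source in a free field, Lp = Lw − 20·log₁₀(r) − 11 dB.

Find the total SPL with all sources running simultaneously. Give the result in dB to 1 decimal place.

Source at 13.4 m: Lp = 95.5 − 20·log₁₀(13.4) − 11 = 62.0 dB.
Converting to relative power and adding: 10^(62.0/10) + 10^(89.8/10) + 10^(64.2/10) + 10^(85.2/10) + 10^(75.8/10) = 1.328e+09.
Back to dB: 10·log₁₀ Σ = 91.2 dB.

91.2 dB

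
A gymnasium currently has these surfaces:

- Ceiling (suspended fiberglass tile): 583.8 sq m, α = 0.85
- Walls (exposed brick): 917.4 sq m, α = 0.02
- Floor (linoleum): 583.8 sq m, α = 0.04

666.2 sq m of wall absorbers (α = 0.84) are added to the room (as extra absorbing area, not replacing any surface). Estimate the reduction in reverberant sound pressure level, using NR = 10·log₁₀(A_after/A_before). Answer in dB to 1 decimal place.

3.1 dB

Summing Sᵢαᵢ: 496.230 + 18.348 + 23.352 → A_before = 537.930 sabins.
Treatment contributes 666.2·0.84 = 559.608 sabins.
New total A_after = 1097.538 sabins.
NR = 10·log₁₀(1097.538/537.930) = 3.1 dB.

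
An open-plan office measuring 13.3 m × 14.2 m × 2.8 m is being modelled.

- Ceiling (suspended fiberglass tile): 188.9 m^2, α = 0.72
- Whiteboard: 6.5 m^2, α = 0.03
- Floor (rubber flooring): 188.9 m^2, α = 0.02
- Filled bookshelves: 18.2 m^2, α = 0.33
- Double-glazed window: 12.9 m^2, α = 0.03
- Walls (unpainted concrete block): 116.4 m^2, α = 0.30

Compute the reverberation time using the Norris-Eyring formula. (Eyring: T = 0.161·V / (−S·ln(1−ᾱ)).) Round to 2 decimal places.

0.38 sec

Total surface area S = 188.9 + 6.5 + 188.9 + 18.2 + 12.9 + 116.4 = 531.8 m^2.
Σ(Sᵢαᵢ) = 188.9·0.72 + 6.5·0.03 + 188.9·0.02 + 18.2·0.33 + 12.9·0.03 + 116.4·0.30 = 181.294.
ᾱ = 181.294 / 531.8 = 0.3409.
Eyring denominator: −S ln(1−ᾱ) = 221.697.
V = 13.3 × 14.2 × 2.8 = 528.808 m³.
T = 0.161·V/[−S·ln(1−ᾱ)] = 0.161·528.808/221.697 = 0.38 s.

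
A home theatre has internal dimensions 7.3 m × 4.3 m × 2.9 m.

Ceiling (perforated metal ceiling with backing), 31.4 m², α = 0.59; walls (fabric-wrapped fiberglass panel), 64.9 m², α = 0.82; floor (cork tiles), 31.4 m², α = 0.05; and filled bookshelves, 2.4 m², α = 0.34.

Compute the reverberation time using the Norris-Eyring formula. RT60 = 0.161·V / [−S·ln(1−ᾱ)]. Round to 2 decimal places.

S = Σ Sᵢ = 130.1 m².
Absorption A = 31.4×0.59 + 64.9×0.82 + 31.4×0.05 + 2.4×0.34 = 74.130 sabins.
ᾱ = 74.130 / 130.1 = 0.5698.
Eyring denominator: −S ln(1−ᾱ) = 109.740.
V = 7.3 × 4.3 × 2.9 = 91.031 m³.
RT60 = 0.161 × 91.031 / 109.740 = 0.13 s.

0.13 sec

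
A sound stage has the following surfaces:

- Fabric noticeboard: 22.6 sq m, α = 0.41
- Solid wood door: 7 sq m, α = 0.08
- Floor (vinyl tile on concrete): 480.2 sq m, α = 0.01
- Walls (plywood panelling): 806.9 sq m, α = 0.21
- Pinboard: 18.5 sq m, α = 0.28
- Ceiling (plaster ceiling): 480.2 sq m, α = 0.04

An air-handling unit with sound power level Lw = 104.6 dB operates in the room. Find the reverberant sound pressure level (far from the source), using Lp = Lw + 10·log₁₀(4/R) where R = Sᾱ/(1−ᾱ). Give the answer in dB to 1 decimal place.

Σ(Sᵢαᵢ) = 22.6×0.41 + 7×0.08 + 480.2×0.01 + 806.9×0.21 + 18.5×0.28 + 480.2×0.04 = 208.465; total area S = 1815.4 sq m.
ᾱ = 0.1148, so room constant R = A/(1−ᾱ) = 235.500 sq m.
Lp = 104.6 + 10·log₁₀(4/235.500) = 104.6 + (-17.70) = 86.9 dB.

86.9 dB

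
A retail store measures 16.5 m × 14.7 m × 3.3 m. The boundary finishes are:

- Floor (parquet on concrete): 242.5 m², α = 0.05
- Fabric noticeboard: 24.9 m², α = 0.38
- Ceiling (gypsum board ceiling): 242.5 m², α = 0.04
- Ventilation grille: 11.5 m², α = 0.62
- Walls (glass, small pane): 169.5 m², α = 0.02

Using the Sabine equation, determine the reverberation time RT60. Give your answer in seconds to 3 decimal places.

3.082 sec

Summing Sᵢαᵢ: 12.125 + 9.462 + 9.700 + 7.130 + 3.390 → A = 41.807 sabins.
Room volume: 800.415 m³.
T = 0.161 V/A = 0.161·800.415/41.807 = 3.082 s.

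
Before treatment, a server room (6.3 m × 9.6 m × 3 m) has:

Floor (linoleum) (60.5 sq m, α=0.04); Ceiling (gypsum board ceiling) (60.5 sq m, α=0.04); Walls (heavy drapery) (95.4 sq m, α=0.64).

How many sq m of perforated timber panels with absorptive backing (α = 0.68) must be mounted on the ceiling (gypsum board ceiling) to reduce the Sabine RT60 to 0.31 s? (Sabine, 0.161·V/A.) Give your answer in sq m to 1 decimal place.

Total absorption A₁ = 60.5·0.04 + 60.5·0.04 + 95.4·0.64
  = 2.420 + 2.420 + 61.056 = 65.896 sq m sabins.
V = 181.44 m³. Target absorption A₂ = 0.161 × 181.44 / 0.31 = 94.232 sabins.
Absorption to add: 94.232 − 65.896 = 28.336 sabins.
Net gain per sq m: Δα = 0.68 − 0.04 = 0.64.
Panel area = 28.336 / 0.64 = 44.3 sq m.

44.3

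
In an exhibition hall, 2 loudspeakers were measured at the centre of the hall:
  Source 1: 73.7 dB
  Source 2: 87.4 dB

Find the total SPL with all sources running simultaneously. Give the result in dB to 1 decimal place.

Converting to relative power and adding: 10^(73.7/10) + 10^(87.4/10) = 5.73e+08.
L_total = 10·log₁₀(5.73e+08) = 87.6 dB.

87.6 dB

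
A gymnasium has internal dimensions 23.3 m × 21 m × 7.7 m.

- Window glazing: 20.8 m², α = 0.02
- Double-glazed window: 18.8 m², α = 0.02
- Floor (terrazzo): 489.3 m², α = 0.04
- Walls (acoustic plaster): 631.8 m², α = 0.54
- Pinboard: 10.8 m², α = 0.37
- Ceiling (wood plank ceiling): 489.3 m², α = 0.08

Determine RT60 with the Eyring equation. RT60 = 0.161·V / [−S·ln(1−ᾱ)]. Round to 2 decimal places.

1.31 seconds

S = Σ Sᵢ = 1660.8 m².
Σ(Sᵢαᵢ) = 20.8×0.02 + 18.8×0.02 + 489.3×0.04 + 631.8×0.54 + 10.8×0.37 + 489.3×0.08 = 404.676.
ᾱ = 404.676 / 1660.8 = 0.2437.
−S·ln(1−ᾱ) = −1660.8 × ln(1 − 0.2437) = 463.890.
V = 23.3 × 21 × 7.7 = 3767.61 m³.
RT60 = 0.161 × 3767.61 / 463.890 = 1.31 s.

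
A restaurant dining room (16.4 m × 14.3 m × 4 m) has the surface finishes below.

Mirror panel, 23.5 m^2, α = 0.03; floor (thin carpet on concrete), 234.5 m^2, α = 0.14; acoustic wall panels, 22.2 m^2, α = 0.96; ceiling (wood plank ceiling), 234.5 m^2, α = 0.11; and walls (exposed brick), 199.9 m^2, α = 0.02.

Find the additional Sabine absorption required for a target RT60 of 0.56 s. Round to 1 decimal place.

Total absorption A₁ = 23.5×0.03 + 234.5×0.14 + 22.2×0.96 + 234.5×0.11 + 199.9×0.02
  = 0.705 + 32.830 + 21.312 + 25.795 + 3.998 = 84.640 m^2 sabins.
For T = 0.56 s, need A₂ = 0.161·V/T = 0.161·938.08/0.56 = 269.698 sabins.
ΔA = A₂ − A₁ = 269.698 − 84.640 = 185.1 sabins.

185.1 sabins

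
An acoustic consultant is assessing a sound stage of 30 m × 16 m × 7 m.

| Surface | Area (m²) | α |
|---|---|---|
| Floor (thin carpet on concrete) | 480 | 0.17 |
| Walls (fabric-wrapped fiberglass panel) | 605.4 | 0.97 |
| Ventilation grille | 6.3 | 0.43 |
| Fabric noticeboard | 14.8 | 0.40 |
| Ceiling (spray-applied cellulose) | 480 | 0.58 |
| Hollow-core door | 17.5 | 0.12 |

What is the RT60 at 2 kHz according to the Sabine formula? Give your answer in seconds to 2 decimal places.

0.56 seconds

A = Σ Sᵢαᵢ = 480·0.17 + 605.4·0.97 + 6.3·0.43 + 14.8·0.40 + 480·0.58 + 17.5·0.12 = 957.967 sabins.
Volume V = 30 × 16 × 7 = 3360 m³.
Sabine: RT60 = 0.161 × 3360 / 957.967 = 0.56 s.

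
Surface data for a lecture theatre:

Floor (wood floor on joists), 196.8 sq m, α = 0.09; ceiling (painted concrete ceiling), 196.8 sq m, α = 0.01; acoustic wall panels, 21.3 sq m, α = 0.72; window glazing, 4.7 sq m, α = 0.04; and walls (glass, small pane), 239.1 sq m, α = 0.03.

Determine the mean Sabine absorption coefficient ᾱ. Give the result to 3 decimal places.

0.064

Total surface area S = 658.7 sq m.
Weighted sum Σ Sα = 42.377.
ᾱ = 42.377 / 658.7 = 0.064.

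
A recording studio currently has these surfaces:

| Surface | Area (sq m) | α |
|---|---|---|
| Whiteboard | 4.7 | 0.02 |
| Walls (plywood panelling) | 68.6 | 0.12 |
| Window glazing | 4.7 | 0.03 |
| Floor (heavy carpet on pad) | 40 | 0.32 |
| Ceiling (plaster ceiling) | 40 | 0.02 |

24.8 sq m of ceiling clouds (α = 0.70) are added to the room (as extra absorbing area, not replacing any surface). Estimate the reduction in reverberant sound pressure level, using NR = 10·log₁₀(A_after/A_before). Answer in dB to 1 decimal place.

2.5 dB

Total absorption A_before = 4.7*0.02 + 68.6*0.12 + 4.7*0.03 + 40*0.32 + 40*0.02
  = 0.094 + 8.232 + 0.141 + 12.800 + 0.800 = 22.067 sq m sabins.
Treatment contributes 24.8·0.70 = 17.360 sabins.
A_after = 22.067 + 17.360 = 39.427 sabins.
Reduction = 10 log₁₀(A_after/A_before) = 10 log₁₀(1.7867) = 2.5 dB.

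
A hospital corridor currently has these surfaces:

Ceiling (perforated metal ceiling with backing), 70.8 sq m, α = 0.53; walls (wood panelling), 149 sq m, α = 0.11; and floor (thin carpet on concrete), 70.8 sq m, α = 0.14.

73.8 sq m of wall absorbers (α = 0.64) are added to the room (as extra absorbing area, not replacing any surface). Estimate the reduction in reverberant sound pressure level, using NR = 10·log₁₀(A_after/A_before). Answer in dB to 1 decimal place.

A_before = Σ Sᵢαᵢ = 70.8×0.53 + 149×0.11 + 70.8×0.14 = 63.826 sabins.
Treatment contributes 73.8·0.64 = 47.232 sabins.
New total A_after = 111.058 sabins.
NR = 10·log₁₀(111.058/63.826) = 2.4 dB.

2.4 dB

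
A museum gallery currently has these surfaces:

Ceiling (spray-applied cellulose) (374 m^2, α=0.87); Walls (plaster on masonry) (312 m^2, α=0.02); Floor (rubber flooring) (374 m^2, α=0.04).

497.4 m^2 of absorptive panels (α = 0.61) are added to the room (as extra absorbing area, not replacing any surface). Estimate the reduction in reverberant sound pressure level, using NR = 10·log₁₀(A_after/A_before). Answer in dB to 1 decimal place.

Summing Sᵢαᵢ: 325.380 + 6.240 + 14.960 → A_before = 346.580 sabins.
Treatment contributes 497.4·0.61 = 303.414 sabins.
A_after = 346.580 + 303.414 = 649.994 sabins.
NR = 10·log₁₀(649.994/346.580) = 2.7 dB.

2.7 dB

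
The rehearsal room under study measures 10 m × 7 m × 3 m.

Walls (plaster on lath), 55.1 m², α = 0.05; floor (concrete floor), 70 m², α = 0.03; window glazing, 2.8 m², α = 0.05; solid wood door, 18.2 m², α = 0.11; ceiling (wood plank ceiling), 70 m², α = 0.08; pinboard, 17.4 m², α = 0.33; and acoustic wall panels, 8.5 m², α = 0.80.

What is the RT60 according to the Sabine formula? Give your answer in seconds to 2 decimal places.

1.34 s

Summing Sᵢαᵢ: 2.755 + 2.100 + 0.140 + 2.002 + 5.600 + 5.742 + 6.800 → A = 25.139 sabins.
Volume V = 10 × 7 × 3 = 210 m³.
T = 0.161 V/A = 0.161·210/25.139 = 1.34 s.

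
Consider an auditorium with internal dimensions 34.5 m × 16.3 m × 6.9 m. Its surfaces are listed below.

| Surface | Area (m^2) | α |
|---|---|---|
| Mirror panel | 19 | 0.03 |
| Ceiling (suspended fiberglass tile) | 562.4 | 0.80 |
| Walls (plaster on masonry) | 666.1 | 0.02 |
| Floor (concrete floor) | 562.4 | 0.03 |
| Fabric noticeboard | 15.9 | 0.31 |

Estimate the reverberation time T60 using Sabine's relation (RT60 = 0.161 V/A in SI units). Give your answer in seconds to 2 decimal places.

1.29 sec

Summing Sᵢαᵢ: 0.570 + 449.920 + 13.322 + 16.872 + 4.929 → A = 485.613 sabins.
Room volume: 3880.215 m³.
T = 0.161 V/A = 0.161·3880.215/485.613 = 1.29 s.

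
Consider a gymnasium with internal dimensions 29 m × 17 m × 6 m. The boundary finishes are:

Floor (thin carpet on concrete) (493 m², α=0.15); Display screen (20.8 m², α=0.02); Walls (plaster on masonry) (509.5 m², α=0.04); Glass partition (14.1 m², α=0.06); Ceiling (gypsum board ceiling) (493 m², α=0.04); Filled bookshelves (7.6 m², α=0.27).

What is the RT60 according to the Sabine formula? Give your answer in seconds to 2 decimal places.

4.06 s

Equivalent absorption area: A = 493·0.15 + 20.8·0.02 + 509.5·0.04 + 14.1·0.06 + 493·0.04 + 7.6·0.27 = 117.364 m².
Room volume: 2958 m³.
RT60 = 0.161 · V / A = 0.161 × 2958 / 117.364 = 4.06 s.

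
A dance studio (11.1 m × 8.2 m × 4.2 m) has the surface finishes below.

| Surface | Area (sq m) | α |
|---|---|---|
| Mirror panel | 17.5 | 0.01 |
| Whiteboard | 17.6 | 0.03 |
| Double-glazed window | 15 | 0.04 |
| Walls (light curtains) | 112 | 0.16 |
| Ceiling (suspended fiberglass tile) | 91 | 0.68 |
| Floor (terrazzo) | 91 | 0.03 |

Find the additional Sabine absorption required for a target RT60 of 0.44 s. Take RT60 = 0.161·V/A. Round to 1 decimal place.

Summing Sᵢαᵢ: 0.175 + 0.528 + 0.600 + 17.920 + 61.880 + 2.730 → A₁ = 83.833 sabins.
Target A₂ = 0.161·382.284/0.44 = 139.881 sabins (V = 382.284 m³).
ΔA = A₂ − A₁ = 139.881 − 83.833 = 56.0 sabins.

56.0 sabins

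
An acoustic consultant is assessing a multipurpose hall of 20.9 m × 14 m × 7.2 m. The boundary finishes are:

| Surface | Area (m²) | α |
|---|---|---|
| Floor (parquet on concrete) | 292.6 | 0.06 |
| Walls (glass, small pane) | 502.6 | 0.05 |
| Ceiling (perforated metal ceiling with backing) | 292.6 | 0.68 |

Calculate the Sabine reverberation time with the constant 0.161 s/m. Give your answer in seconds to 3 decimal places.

1.404 s

Equivalent absorption area: A = 292.6×0.06 + 502.6×0.05 + 292.6×0.68 = 241.654 m².
Volume V = 20.9 × 14 × 7.2 = 2106.72 m³.
Sabine: RT60 = 0.161 × 2106.72 / 241.654 = 1.404 s.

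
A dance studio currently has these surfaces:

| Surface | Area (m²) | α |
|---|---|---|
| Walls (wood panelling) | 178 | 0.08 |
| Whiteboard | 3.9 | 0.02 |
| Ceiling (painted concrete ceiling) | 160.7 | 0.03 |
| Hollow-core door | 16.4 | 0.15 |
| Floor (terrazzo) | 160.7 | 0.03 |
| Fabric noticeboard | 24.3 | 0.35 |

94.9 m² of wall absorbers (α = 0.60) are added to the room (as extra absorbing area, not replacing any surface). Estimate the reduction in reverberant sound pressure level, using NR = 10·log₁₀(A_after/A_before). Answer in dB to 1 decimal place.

4.2 dB

Summing Sᵢαᵢ: 14.240 + 0.078 + 4.821 + 2.460 + 4.821 + 8.505 → A_before = 34.925 sabins.
Treatment contributes 94.9·0.60 = 56.940 sabins.
A_after = 34.925 + 56.940 = 91.865 sabins.
Reduction = 10 log₁₀(A_after/A_before) = 10 log₁₀(2.6304) = 4.2 dB.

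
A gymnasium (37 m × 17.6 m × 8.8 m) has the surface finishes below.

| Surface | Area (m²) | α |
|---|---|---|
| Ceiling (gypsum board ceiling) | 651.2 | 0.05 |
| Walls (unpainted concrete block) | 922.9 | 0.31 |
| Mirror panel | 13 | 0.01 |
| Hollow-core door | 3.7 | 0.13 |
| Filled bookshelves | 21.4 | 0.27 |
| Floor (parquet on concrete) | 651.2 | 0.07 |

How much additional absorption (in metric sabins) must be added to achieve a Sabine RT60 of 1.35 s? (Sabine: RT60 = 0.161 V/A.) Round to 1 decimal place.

Summing Sᵢαᵢ: 32.560 + 286.099 + 0.130 + 0.481 + 5.778 + 45.584 → A₁ = 370.632 sabins.
For T = 1.35 s, need A₂ = 0.161·V/T = 0.161·5730.56/1.35 = 683.422 sabins.
Shortfall: 683.422 − 370.632 = 312.8 sabins.

312.8 sabins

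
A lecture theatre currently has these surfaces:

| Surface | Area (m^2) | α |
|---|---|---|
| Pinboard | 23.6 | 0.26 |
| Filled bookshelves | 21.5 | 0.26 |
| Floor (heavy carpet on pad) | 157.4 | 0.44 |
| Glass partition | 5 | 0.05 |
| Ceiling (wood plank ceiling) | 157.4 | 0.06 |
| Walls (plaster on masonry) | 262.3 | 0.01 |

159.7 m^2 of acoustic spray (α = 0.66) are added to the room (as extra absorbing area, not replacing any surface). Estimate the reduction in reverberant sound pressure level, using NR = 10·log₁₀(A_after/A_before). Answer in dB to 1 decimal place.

3.3 dB

Summing Sᵢαᵢ: 6.136 + 5.590 + 69.256 + 0.250 + 9.444 + 2.623 → A_before = 93.299 sabins.
Added absorption = 159.7 × 0.66 = 105.402 sabins.
A_after = 93.299 + 105.402 = 198.701 sabins.
Reduction = 10 log₁₀(A_after/A_before) = 10 log₁₀(2.1297) = 3.3 dB.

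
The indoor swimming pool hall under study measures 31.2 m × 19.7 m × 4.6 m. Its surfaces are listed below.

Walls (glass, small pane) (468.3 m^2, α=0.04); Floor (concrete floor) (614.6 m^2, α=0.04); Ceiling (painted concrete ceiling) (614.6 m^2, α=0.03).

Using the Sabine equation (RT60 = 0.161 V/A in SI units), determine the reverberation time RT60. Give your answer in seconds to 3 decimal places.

Equivalent absorption area: A = 468.3*0.04 + 614.6*0.04 + 614.6*0.03 = 61.754 m^2.
Volume V = 31.2 × 19.7 × 4.6 = 2827.344 m³.
Sabine: RT60 = 0.161 × 2827.344 / 61.754 = 7.371 s.

7.371 s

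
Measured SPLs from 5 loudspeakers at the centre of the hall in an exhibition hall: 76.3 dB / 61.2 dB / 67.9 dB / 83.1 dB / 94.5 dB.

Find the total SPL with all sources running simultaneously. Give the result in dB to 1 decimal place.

Σ 10^(Lᵢ/10) = 3.073e+09.
Back to dB: 10·log₁₀ Σ = 94.9 dB.

94.9 dB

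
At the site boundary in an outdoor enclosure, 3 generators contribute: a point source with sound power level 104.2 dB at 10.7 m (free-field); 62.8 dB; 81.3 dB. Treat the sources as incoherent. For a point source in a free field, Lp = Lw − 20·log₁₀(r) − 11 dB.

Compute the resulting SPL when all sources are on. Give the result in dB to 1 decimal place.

81.9 dB

Source at 10.7 m: Lp = 104.2 − 20·log₁₀(10.7) − 11 = 72.6 dB.
Converting to relative power and adding: 10^(72.6/10) + 10^(62.8/10) + 10^(81.3/10) = 1.55e+08.
Back to dB: 10·log₁₀ Σ = 81.9 dB.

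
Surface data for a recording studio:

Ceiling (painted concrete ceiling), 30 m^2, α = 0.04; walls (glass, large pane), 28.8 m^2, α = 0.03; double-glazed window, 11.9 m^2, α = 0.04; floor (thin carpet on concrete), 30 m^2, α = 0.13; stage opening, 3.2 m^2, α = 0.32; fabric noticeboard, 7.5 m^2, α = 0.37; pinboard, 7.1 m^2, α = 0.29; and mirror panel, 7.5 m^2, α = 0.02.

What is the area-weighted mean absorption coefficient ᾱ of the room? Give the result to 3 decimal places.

0.099

Total surface area S = 126.0 m^2.
A = 30*0.04 + 28.8*0.03 + 11.9*0.04 + 30*0.13 + 3.2*0.32 + 7.5*0.37 + 7.1*0.29 + 7.5*0.02 = 12.448 sabins.
ᾱ = A/S = 0.099.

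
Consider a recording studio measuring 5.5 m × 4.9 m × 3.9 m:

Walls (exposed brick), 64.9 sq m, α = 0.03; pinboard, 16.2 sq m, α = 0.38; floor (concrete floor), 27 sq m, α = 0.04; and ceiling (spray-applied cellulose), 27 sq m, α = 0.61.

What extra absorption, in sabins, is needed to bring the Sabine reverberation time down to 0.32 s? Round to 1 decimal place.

27.2 sabins

Equivalent absorption area: A₁ = 64.9·0.03 + 16.2·0.38 + 27·0.04 + 27·0.61 = 25.653 sq m.
For T = 0.32 s, need A₂ = 0.161·V/T = 0.161·105.105/0.32 = 52.881 sabins.
ΔA = A₂ − A₁ = 52.881 − 25.653 = 27.2 sabins.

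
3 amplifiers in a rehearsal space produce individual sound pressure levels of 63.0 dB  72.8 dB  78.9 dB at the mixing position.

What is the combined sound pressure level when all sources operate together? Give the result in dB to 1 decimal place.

79.9 dB

Sum in the linear (power) domain: Σ 10^(Lᵢ/10) = 10^(63.0/10) + 10^(72.8/10) + 10^(78.9/10) = 9.867e+07.
Combined level = 10 log₁₀(9.867e+07) = 79.9 dB.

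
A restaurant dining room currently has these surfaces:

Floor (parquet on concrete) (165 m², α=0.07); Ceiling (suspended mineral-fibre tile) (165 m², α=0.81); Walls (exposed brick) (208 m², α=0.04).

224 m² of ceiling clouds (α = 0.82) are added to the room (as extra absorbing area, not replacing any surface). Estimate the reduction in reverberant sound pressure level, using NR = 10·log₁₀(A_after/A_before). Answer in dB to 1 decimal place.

Total absorption A_before = 165×0.07 + 165×0.81 + 208×0.04
  = 11.550 + 133.650 + 8.320 = 153.520 m² sabins.
Treatment contributes 224·0.82 = 183.680 sabins.
New total A_after = 337.200 sabins.
NR = 10·log₁₀(337.200/153.520) = 3.4 dB.

3.4 dB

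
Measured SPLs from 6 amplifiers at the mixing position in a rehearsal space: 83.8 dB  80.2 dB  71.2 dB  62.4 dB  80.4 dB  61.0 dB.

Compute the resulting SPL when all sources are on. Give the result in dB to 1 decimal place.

Σ 10^(Lᵢ/10) = 4.704e+08.
Combined level = 10 log₁₀(4.704e+08) = 86.7 dB.

86.7 dB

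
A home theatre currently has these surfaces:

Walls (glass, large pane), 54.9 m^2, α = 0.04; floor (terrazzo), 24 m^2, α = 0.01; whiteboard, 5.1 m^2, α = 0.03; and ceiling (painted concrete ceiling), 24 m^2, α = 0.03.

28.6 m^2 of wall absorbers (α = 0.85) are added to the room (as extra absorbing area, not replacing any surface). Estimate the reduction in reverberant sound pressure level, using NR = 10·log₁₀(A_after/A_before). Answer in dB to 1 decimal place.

A_before = Σ Sᵢαᵢ = 54.9·0.04 + 24·0.01 + 5.1·0.03 + 24·0.03 = 3.309 sabins.
Treatment contributes 28.6·0.85 = 24.310 sabins.
New total A_after = 27.619 sabins.
Reduction = 10 log₁₀(A_after/A_before) = 10 log₁₀(8.3466) = 9.2 dB.

9.2 dB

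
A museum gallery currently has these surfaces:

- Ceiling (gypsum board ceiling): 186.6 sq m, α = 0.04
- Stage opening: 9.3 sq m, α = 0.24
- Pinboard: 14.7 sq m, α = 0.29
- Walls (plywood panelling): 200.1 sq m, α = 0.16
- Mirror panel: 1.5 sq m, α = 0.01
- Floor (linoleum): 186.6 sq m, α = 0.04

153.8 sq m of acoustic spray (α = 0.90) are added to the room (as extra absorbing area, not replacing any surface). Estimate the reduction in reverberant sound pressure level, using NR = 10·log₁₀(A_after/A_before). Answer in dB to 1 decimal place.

5.6 dB

A_before = Σ Sᵢαᵢ = 186.6*0.04 + 9.3*0.24 + 14.7*0.29 + 200.1*0.16 + 1.5*0.01 + 186.6*0.04 = 53.454 sabins.
Treatment contributes 153.8·0.90 = 138.420 sabins.
A_after = 53.454 + 138.420 = 191.874 sabins.
Reduction = 10 log₁₀(A_after/A_before) = 10 log₁₀(3.5895) = 5.6 dB.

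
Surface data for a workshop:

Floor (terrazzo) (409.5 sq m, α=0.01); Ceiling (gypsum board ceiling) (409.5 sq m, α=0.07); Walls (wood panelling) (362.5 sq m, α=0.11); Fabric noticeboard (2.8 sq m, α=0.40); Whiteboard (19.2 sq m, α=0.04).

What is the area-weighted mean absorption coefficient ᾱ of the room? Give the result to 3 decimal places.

Total surface area S = 1203.5 sq m.
Σ(Sᵢαᵢ) = 409.5×0.01 + 409.5×0.07 + 362.5×0.11 + 2.8×0.40 + 19.2×0.04 = 74.523.
ᾱ = 74.523 / 1203.5 = 0.062.

0.062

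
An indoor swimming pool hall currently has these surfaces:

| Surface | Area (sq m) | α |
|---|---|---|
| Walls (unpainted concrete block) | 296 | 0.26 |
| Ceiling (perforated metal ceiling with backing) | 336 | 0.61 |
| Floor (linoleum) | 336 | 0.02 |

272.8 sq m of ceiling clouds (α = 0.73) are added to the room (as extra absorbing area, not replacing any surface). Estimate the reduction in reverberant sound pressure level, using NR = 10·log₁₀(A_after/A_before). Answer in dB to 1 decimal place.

A_before = Σ Sᵢαᵢ = 296·0.26 + 336·0.61 + 336·0.02 = 288.640 sabins.
Added absorption = 272.8 × 0.73 = 199.144 sabins.
New total A_after = 487.784 sabins.
NR = 10·log₁₀(487.784/288.640) = 2.3 dB.

2.3 dB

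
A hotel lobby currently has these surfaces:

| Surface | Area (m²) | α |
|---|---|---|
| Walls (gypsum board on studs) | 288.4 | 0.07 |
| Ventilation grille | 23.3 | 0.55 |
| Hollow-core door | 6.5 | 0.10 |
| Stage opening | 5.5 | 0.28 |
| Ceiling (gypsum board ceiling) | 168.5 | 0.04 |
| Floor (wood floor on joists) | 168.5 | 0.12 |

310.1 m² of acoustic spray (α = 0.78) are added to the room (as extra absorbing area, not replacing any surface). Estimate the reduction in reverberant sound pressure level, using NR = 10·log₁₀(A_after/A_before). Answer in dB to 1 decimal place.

6.9 dB

A_before = Σ Sᵢαᵢ = 288.4*0.07 + 23.3*0.55 + 6.5*0.10 + 5.5*0.28 + 168.5*0.04 + 168.5*0.12 = 62.153 sabins.
Added absorption = 310.1 × 0.78 = 241.878 sabins.
New total A_after = 304.031 sabins.
NR = 10·log₁₀(304.031/62.153) = 6.9 dB.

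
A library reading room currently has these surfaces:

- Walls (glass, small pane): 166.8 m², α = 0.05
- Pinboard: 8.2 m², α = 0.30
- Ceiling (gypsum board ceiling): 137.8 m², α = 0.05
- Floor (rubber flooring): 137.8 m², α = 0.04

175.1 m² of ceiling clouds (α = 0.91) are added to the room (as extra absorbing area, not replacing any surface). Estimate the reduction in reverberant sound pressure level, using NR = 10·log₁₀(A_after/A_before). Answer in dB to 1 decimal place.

Total absorption A_before = 166.8·0.05 + 8.2·0.30 + 137.8·0.05 + 137.8·0.04
  = 8.340 + 2.460 + 6.890 + 5.512 = 23.202 m² sabins.
Added absorption = 175.1 × 0.91 = 159.341 sabins.
A_after = 23.202 + 159.341 = 182.543 sabins.
NR = 10·log₁₀(182.543/23.202) = 9.0 dB.

9.0 dB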